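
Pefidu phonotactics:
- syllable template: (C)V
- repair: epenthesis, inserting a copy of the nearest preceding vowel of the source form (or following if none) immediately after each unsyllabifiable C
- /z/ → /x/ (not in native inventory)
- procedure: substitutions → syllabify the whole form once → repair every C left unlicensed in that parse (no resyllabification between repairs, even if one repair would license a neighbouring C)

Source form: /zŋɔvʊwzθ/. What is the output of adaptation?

xɔŋɔvʊwʊxʊθʊ

Substitution: /z/ → /x/, giving /xŋɔvʊwxθ/.
Syllabifying with onset maximization leaves /x/, /w/, /x/, /θ/ stranded (no codas are permitted; onsets are limited to one consonant).
Epenthesis after each stranded consonant: /x/ → /xɔ/, /w/ → /wʊ/, /x/ → /xʊ/, /θ/ → /θʊ/.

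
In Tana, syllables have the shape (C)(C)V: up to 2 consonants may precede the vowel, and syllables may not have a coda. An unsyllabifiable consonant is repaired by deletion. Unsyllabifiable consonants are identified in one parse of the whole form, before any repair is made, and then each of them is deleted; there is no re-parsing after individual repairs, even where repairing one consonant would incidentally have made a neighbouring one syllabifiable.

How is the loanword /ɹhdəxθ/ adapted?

Syllabifying with onset maximization leaves /ɹ/, /x/, /θ/ stranded (no codas are permitted; onsets may contain at most 2 consonants).
Deleting the stranded consonants removes /ɹ/, /x/, /θ/.

hdə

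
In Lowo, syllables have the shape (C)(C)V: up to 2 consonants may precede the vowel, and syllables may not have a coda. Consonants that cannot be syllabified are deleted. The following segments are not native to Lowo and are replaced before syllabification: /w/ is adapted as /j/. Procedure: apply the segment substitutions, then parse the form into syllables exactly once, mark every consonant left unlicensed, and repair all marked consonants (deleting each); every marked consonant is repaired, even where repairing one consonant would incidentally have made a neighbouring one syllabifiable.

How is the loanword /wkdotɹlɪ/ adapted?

kdoɹlɪ

Substitution: /w/ → /j/, giving /jkdotɹlɪ/.
The consonants /j/, /t/ cannot be parsed into a legal (C)(C)V syllable (no codas are permitted; onsets may contain at most 2 consonants).
Each unlicensed consonant is deleted: /j/, /t/.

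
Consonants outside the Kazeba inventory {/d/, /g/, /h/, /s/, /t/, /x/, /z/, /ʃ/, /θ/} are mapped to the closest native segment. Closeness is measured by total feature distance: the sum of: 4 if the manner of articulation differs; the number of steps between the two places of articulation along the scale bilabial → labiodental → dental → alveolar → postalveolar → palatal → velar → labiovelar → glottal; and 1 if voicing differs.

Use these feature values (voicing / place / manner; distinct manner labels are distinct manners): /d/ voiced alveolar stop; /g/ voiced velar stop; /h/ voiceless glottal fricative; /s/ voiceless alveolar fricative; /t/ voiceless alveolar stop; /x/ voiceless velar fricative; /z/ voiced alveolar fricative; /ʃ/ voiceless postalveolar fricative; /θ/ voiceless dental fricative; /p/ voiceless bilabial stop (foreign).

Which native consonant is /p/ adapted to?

/t/ is closest: same manner (stop), place distance 3 (bilabial→alveolar), same voicing; total 3. Next closest is /d/ at distance 4.

t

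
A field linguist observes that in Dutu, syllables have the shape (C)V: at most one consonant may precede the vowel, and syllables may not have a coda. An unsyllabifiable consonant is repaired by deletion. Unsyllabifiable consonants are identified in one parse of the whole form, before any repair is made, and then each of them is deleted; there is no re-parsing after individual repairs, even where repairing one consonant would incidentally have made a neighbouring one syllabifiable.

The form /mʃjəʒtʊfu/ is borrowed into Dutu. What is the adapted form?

The consonants /m/, /ʃ/, /ʒ/ cannot be parsed into a legal (C)V syllable (no codas are permitted; onsets are limited to one consonant).
Deletion applies to /m/, /ʃ/, /ʒ/.

jətʊfu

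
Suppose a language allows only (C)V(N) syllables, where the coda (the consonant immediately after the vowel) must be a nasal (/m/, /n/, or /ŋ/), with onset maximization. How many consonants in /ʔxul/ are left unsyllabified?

The consonants /ʔ/, /l/ cannot be parsed into a legal (C)V(N) syllable (only a nasal (/m/, /n/, or /ŋ/) is licensed in coda position; onsets are limited to one consonant).

2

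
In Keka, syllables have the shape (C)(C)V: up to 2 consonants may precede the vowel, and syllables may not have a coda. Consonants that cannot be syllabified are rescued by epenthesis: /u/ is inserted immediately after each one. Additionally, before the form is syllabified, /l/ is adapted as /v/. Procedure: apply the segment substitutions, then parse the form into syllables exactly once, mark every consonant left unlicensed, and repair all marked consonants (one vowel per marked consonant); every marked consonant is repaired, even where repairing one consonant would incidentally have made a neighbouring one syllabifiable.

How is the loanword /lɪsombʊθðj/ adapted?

Substitution: /l/ → /v/, giving /vɪsombʊθðj/.
Syllabifying with onset maximization leaves /θ/, /ð/, /j/ stranded (no codas are permitted; onsets may contain at most 2 consonants).
Inserting the epenthetic vowel yields /θ/ → /θu/, /ð/ → /ðu/, /j/ → /ju/.

vɪsombʊθuðuju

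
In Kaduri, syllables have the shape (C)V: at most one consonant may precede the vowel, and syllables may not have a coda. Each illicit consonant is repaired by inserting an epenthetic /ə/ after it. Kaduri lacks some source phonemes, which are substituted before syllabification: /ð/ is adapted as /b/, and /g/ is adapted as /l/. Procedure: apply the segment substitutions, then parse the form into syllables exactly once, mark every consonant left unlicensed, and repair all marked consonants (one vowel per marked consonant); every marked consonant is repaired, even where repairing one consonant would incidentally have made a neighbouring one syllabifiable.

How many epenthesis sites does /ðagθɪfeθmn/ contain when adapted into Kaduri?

4

After substitution the input is /balθɪfeθmn/.
The unsyllabifiable consonants are /l/, /θ/, /m/, /n/; each receives one epenthetic vowel.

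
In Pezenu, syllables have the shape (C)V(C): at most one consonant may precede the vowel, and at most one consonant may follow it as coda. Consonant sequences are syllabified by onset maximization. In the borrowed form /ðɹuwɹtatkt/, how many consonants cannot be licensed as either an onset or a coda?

Under (C)V(C), the unsyllabifiable consonants are /ð/, /ɹ/, /k/, /t/ (at most one coda consonant is licensed; onsets are limited to one consonant).

4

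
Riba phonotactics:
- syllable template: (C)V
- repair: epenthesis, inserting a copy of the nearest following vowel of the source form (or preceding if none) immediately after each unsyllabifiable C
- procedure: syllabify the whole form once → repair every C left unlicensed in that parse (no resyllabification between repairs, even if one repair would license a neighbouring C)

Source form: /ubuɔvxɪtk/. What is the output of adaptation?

ubuɔvɪxɪtɪkɪ

Syllabifying with onset maximization leaves /v/, /t/, /k/ stranded (no codas are permitted; onsets are limited to one consonant).
Each unlicensed consonant becomes the onset of a new syllable: /v/ → /vɪ/, /t/ → /tɪ/, /k/ → /kɪ/.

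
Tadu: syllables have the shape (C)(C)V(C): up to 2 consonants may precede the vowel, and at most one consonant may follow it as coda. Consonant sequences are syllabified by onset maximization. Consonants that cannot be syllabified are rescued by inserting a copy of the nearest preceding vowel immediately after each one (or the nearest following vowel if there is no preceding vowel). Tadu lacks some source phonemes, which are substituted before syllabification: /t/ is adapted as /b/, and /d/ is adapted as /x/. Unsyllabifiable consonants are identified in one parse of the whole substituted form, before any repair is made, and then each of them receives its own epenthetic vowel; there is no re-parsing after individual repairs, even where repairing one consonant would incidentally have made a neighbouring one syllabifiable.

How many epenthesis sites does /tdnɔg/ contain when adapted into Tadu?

1

After substitution the input is /bxnɔg/.
The unsyllabifiable consonants are /b/; each receives one epenthetic vowel.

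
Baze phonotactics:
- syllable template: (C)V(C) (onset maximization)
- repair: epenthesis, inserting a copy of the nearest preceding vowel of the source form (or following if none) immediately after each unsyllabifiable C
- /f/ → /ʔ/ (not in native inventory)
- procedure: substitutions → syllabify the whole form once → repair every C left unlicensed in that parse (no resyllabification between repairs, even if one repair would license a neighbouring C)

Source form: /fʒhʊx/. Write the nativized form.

ʔʊʒʊhʊx

Substitution: /f/ → /ʔ/, giving /ʔʒhʊx/.
Syllabifying with onset maximization leaves /ʔ/, /ʒ/ stranded (at most one coda consonant is licensed; onsets are limited to one consonant).
Each unlicensed consonant becomes the onset of a new syllable: /ʔ/ → /ʔʊ/, /ʒ/ → /ʒʊ/.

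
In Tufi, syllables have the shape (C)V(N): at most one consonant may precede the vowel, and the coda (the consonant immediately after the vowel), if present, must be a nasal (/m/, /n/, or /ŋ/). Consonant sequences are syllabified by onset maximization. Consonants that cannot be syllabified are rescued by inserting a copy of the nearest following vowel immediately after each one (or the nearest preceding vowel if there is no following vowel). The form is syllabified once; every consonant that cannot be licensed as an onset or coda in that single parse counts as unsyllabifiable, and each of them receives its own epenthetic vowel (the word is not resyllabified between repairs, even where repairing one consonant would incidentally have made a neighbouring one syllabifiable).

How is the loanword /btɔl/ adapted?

The consonants /b/, /l/ cannot be parsed into a legal (C)V(N) syllable (only a nasal (/m/, /n/, or /ŋ/) is licensed in coda position; onsets are limited to one consonant).
Inserting the epenthetic vowel yields /b/ → /bɔ/, /l/ → /lɔ/.

bɔtɔlɔ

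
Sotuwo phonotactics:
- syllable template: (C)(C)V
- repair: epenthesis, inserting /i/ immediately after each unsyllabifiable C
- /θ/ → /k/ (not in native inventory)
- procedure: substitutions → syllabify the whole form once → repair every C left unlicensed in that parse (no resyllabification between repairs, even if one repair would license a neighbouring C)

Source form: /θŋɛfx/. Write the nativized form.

kŋɛfixi

Substitution: /θ/ → /k/, giving /kŋɛfx/.
Syllabifying with onset maximization leaves /f/, /x/ stranded (no codas are permitted; onsets may contain at most 2 consonants).
Epenthesis after each stranded consonant: /f/ → /fi/, /x/ → /xi/.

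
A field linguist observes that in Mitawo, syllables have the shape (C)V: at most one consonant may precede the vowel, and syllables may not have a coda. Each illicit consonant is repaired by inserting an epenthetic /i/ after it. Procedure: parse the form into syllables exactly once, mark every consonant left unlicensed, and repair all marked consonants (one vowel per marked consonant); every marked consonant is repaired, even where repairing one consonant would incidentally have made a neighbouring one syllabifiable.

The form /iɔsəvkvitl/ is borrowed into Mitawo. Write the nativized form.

Under (C)V, the unsyllabifiable consonants are /v/, /k/, /t/, /l/ (no codas are permitted; onsets are limited to one consonant).
Each unlicensed consonant becomes the onset of a new syllable: /v/ → /vi/, /k/ → /ki/, /t/ → /ti/, /l/ → /li/.

iɔsəvikivitili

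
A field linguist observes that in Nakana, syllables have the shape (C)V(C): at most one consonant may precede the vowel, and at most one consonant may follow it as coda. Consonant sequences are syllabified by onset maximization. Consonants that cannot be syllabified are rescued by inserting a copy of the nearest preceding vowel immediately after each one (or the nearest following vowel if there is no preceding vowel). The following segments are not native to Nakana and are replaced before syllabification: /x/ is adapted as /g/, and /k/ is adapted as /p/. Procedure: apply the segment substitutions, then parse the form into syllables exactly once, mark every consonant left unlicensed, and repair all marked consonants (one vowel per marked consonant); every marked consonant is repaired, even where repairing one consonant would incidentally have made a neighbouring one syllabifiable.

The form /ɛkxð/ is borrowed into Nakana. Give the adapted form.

Substitution: /k/ → /p/, /x/ → /g/, giving /ɛpgð/.
Syllabifying with onset maximization leaves /g/, /ð/ stranded (at most one coda consonant is licensed; onsets are limited to one consonant).
Each unlicensed consonant becomes the onset of a new syllable: /g/ → /gɛ/, /ð/ → /ðɛ/.

ɛpgɛðɛ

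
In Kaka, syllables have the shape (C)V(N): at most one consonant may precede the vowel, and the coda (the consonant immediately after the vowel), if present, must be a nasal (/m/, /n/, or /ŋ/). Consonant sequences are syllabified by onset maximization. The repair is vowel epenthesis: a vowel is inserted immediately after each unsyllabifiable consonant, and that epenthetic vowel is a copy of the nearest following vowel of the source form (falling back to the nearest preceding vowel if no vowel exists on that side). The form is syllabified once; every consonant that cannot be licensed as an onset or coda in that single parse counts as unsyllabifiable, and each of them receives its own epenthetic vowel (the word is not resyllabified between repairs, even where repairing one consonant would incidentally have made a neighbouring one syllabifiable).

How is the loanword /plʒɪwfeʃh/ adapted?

pɪlɪʒɪwefeʃehe

Under (C)V(N), the unsyllabifiable consonants are /p/, /l/, /w/, /ʃ/, /h/ (only a nasal (/m/, /n/, or /ŋ/) is licensed in coda position; onsets are limited to one consonant).
Each unlicensed consonant becomes the onset of a new syllable: /p/ → /pɪ/, /l/ → /lɪ/, /w/ → /we/, /ʃ/ → /ʃe/, /h/ → /he/.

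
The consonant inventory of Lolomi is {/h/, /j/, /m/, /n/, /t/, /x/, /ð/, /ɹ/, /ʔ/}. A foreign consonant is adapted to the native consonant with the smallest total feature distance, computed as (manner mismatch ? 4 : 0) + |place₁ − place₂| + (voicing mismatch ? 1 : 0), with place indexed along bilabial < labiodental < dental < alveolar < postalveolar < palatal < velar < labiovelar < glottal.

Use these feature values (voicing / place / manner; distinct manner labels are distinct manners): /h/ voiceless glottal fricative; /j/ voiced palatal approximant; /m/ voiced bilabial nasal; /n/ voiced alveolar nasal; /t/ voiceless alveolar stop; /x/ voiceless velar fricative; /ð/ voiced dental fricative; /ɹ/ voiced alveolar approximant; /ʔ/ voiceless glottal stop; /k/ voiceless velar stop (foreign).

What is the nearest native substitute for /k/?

ʔ

/ʔ/ is closest: same manner (stop), place distance 2 (velar→glottal), same voicing; total 2. Next closest is /t/ at distance 3.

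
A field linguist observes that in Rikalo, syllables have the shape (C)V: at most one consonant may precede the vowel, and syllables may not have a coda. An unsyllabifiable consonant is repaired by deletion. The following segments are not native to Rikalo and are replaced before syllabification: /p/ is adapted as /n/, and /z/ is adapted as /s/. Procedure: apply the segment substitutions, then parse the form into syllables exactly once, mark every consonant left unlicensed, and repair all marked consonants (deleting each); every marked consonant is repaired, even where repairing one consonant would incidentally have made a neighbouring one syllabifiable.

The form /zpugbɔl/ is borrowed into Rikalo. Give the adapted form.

nubɔ

Substitution: /z/ → /s/, /p/ → /n/, giving /snugbɔl/.
Under (C)V, the unsyllabifiable consonants are /s/, /g/, /l/ (no codas are permitted; onsets are limited to one consonant).
Deletion applies to /s/, /g/, /l/.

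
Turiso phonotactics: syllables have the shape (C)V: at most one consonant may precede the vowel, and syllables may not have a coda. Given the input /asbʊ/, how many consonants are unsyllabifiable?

The consonants /s/ cannot be parsed into a legal (C)V syllable (no codas are permitted; onsets are limited to one consonant).

1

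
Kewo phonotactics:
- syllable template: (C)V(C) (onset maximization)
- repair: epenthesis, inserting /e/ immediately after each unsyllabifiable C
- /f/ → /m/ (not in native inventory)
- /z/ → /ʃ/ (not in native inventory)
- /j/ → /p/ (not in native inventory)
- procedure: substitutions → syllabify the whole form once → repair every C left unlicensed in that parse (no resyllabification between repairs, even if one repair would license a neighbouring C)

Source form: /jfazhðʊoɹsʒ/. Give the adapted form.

pemaʃheðʊoɹseʒe

Substitution: /j/ → /p/, /f/ → /m/, /z/ → /ʃ/, giving /pmaʃhðʊoɹsʒ/.
Under (C)V(C), the unsyllabifiable consonants are /p/, /h/, /s/, /ʒ/ (at most one coda consonant is licensed; onsets are limited to one consonant).
Each unlicensed consonant becomes the onset of a new syllable: /p/ → /pe/, /h/ → /he/, /s/ → /se/, /ʒ/ → /ʒe/.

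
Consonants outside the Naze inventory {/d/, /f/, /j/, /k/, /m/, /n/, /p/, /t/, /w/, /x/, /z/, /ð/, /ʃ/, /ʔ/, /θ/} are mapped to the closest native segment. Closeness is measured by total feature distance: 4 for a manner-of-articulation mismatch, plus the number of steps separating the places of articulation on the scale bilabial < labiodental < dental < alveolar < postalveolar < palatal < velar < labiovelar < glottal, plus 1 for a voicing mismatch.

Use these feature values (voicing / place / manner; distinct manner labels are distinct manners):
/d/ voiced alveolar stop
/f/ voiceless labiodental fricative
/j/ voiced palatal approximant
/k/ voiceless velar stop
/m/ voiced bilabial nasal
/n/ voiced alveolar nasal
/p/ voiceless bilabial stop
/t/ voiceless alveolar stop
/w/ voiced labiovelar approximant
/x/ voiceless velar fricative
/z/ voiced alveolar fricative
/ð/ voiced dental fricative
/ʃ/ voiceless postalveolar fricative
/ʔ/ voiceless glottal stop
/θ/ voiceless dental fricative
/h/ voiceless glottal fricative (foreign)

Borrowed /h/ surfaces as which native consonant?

/x/ is closest: same manner (fricative), place distance 2 (glottal→velar), same voicing; total 2. Next closest is /ʃ/ at distance 4.

x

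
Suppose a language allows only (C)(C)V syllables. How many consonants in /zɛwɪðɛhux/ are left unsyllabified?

1

Under (C)(C)V, the unsyllabifiable consonants are /x/ (no codas are permitted; onsets may contain at most 2 consonants).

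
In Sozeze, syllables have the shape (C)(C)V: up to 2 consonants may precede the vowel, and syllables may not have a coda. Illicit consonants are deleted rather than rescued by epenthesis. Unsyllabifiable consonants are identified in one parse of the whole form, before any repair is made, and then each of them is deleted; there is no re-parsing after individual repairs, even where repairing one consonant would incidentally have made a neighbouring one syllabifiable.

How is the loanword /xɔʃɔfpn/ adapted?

xɔʃɔ

The consonants /f/, /p/, /n/ cannot be parsed into a legal (C)(C)V syllable (no codas are permitted; onsets may contain at most 2 consonants).
Deletion applies to /f/, /p/, /n/.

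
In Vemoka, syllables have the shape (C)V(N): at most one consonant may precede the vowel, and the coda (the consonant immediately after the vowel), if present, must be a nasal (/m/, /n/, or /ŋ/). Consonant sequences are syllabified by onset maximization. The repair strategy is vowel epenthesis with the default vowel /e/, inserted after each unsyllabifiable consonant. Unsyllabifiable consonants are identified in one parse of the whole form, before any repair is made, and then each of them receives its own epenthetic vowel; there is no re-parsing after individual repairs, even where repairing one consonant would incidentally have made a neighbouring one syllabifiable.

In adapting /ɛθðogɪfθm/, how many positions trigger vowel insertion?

4

The unsyllabifiable consonants are /θ/, /f/, /θ/, /m/; each receives one epenthetic vowel.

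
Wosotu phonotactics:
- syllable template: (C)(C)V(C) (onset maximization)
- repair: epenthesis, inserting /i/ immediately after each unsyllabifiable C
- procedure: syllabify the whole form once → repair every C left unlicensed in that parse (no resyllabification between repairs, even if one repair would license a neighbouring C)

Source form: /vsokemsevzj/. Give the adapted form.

The consonants /z/, /j/ cannot be parsed into a legal (C)(C)V(C) syllable (at most one coda consonant is licensed; onsets may contain at most 2 consonants).
Inserting the epenthetic vowel yields /z/ → /zi/, /j/ → /ji/.

vsokemsevziji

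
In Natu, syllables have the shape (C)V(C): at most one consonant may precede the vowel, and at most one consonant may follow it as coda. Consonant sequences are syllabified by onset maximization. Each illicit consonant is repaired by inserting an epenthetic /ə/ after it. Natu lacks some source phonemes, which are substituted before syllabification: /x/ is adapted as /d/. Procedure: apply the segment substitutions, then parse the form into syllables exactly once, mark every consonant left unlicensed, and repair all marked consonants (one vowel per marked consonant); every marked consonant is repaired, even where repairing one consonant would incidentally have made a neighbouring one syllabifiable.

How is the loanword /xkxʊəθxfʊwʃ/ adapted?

dəkədʊəθdəfʊwʃə

Substitution: /x/ → /d/, giving /dkdʊəθdfʊwʃ/.
Syllabifying with onset maximization leaves /d/, /k/, /d/, /ʃ/ stranded (at most one coda consonant is licensed; onsets are limited to one consonant).
Each unlicensed consonant becomes the onset of a new syllable: /d/ → /də/, /k/ → /kə/, /d/ → /də/, /ʃ/ → /ʃə/.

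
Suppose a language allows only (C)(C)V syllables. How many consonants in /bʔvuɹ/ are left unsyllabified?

Under (C)(C)V, the unsyllabifiable consonants are /b/, /ɹ/ (no codas are permitted; onsets may contain at most 2 consonants).

2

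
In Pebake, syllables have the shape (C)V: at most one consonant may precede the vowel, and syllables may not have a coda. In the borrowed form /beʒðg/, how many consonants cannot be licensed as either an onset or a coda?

3

Under (C)V, the unsyllabifiable consonants are /ʒ/, /ð/, /g/ (no codas are permitted; onsets are limited to one consonant).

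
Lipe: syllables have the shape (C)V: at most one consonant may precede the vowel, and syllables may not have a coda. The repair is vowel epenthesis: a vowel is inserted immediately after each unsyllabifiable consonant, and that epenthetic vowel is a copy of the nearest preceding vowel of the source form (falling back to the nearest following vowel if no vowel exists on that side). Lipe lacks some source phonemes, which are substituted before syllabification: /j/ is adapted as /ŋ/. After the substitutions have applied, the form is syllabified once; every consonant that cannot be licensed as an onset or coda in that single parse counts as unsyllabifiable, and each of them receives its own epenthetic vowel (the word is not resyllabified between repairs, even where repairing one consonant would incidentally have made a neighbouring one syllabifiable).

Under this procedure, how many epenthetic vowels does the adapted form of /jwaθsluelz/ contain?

5

After substitution the input is /ŋwaθsluelz/.
The unsyllabifiable consonants are /ŋ/, /θ/, /s/, /l/, /z/; each receives one epenthetic vowel.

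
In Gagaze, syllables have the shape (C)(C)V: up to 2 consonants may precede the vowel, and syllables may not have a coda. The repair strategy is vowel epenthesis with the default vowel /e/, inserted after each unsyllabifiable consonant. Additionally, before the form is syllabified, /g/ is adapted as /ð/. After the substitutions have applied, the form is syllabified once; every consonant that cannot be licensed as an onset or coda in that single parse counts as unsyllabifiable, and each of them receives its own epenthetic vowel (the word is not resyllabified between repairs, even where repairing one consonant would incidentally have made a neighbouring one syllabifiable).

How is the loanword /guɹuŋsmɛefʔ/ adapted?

Substitution: /g/ → /ð/, giving /ðuɹuŋsmɛefʔ/.
The consonants /ŋ/, /f/, /ʔ/ cannot be parsed into a legal (C)(C)V syllable (no codas are permitted; onsets may contain at most 2 consonants).
Each unlicensed consonant becomes the onset of a new syllable: /ŋ/ → /ŋe/, /f/ → /fe/, /ʔ/ → /ʔe/.

ðuɹuŋesmɛefeʔe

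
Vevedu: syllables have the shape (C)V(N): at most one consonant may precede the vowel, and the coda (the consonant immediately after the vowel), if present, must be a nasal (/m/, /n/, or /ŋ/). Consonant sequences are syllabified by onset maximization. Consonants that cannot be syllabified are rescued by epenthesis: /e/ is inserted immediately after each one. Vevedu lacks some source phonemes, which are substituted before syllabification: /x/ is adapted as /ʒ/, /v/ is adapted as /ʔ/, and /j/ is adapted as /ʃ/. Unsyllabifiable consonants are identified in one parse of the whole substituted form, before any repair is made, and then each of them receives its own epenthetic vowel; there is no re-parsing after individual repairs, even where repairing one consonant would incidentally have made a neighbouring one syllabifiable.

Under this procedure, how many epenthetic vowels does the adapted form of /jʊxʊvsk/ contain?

After substitution the input is /ʃʊʒʊʔsk/.
The unsyllabifiable consonants are /ʔ/, /s/, /k/; each receives one epenthetic vowel.

3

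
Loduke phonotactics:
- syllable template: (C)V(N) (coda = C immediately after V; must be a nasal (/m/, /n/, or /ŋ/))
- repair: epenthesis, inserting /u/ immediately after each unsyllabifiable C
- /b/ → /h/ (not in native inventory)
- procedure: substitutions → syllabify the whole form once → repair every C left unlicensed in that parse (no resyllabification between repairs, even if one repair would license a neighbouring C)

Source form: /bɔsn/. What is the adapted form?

hɔsunu

Substitution: /b/ → /h/, giving /hɔsn/.
Syllabifying with onset maximization leaves /s/, /n/ stranded (only a nasal (/m/, /n/, or /ŋ/) is licensed in coda position; onsets are limited to one consonant).
Epenthesis after each stranded consonant: /s/ → /su/, /n/ → /nu/.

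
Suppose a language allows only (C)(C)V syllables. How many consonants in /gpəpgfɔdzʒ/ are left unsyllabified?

Syllabifying with onset maximization leaves /p/, /d/, /z/, /ʒ/ stranded (no codas are permitted; onsets may contain at most 2 consonants).

4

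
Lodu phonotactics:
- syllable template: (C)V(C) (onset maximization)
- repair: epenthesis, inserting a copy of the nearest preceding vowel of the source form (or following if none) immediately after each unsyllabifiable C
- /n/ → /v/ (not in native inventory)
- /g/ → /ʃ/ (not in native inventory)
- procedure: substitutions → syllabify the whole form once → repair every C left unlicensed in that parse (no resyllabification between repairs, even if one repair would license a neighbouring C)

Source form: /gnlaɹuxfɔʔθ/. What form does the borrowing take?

ʃavalaɹuxfɔʔθɔ

Substitution: /g/ → /ʃ/, /n/ → /v/, giving /ʃvlaɹuxfɔʔθ/.
Syllabifying with onset maximization leaves /ʃ/, /v/, /θ/ stranded (at most one coda consonant is licensed; onsets are limited to one consonant).
Inserting the epenthetic vowel yields /ʃ/ → /ʃa/, /v/ → /va/, /θ/ → /θɔ/.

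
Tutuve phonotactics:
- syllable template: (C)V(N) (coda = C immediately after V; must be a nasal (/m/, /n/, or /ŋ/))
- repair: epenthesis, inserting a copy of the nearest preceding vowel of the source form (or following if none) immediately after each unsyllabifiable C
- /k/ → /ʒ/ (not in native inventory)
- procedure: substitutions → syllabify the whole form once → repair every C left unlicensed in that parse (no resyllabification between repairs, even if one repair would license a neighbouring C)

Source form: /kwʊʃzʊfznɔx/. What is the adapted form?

ʒʊwʊʃʊzʊfʊzʊnɔxɔ

Substitution: /k/ → /ʒ/, giving /ʒwʊʃzʊfznɔx/.
The consonants /ʒ/, /ʃ/, /f/, /z/, /x/ cannot be parsed into a legal (C)V(N) syllable (only a nasal (/m/, /n/, or /ŋ/) is licensed in coda position; onsets are limited to one consonant).
Each unlicensed consonant becomes the onset of a new syllable: /ʒ/ → /ʒʊ/, /ʃ/ → /ʃʊ/, /f/ → /fʊ/, /z/ → /zʊ/, /x/ → /xɔ/.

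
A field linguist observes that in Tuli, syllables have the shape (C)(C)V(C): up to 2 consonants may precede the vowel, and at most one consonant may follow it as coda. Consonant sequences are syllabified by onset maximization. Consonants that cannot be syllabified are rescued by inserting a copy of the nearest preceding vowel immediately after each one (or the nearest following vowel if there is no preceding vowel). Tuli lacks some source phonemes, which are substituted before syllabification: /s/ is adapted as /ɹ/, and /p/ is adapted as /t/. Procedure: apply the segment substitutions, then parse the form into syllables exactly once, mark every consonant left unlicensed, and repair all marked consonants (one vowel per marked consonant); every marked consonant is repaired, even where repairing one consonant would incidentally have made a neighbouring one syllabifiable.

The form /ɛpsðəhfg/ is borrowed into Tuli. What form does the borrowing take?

ɛtɹðəhfəgə

Substitution: /p/ → /t/, /s/ → /ɹ/, giving /ɛtɹðəhfg/.
Under (C)(C)V(C), the unsyllabifiable consonants are /f/, /g/ (at most one coda consonant is licensed; onsets may contain at most 2 consonants).
Epenthesis after each stranded consonant: /f/ → /fə/, /g/ → /gə/.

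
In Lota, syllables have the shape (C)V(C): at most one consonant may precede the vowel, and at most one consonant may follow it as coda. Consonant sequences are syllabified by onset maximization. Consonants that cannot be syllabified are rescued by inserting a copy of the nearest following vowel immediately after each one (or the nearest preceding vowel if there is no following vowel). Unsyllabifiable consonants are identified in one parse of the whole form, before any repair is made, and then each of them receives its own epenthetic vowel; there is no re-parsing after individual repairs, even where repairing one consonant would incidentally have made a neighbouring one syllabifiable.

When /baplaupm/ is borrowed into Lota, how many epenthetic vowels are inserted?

The unsyllabifiable consonants are /m/; each receives one epenthetic vowel.

1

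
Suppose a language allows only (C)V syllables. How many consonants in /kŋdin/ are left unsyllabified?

3

Under (C)V, the unsyllabifiable consonants are /k/, /ŋ/, /n/ (no codas are permitted; onsets are limited to one consonant).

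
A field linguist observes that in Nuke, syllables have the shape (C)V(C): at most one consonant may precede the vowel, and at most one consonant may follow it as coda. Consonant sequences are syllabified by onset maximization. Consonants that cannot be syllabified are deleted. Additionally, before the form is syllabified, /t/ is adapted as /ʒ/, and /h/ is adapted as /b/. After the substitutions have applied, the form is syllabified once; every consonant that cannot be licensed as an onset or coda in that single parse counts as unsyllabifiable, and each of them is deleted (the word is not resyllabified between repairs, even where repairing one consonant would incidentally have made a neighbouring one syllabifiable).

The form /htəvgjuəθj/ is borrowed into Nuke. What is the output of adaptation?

Substitution: /h/ → /b/, /t/ → /ʒ/, giving /bʒəvgjuəθj/.
Syllabifying with onset maximization leaves /b/, /g/, /j/ stranded (at most one coda consonant is licensed; onsets are limited to one consonant).
Each unlicensed consonant is deleted: /b/, /g/, /j/.

ʒəvjuəθ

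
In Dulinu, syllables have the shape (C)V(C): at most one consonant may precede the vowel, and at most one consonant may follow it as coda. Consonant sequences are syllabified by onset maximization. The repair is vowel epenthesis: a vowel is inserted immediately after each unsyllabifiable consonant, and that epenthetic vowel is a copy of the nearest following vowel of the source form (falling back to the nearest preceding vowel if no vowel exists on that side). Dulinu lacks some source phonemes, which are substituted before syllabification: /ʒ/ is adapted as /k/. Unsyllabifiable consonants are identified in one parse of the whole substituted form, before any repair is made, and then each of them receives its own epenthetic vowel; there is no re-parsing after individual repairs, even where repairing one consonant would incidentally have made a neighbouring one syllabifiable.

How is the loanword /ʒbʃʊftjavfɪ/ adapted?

kʊbʊʃʊftajavfɪ

Substitution: /ʒ/ → /k/, giving /kbʃʊftjavfɪ/.
Syllabifying with onset maximization leaves /k/, /b/, /t/ stranded (at most one coda consonant is licensed; onsets are limited to one consonant).
Inserting the epenthetic vowel yields /k/ → /kʊ/, /b/ → /bʊ/, /t/ → /ta/.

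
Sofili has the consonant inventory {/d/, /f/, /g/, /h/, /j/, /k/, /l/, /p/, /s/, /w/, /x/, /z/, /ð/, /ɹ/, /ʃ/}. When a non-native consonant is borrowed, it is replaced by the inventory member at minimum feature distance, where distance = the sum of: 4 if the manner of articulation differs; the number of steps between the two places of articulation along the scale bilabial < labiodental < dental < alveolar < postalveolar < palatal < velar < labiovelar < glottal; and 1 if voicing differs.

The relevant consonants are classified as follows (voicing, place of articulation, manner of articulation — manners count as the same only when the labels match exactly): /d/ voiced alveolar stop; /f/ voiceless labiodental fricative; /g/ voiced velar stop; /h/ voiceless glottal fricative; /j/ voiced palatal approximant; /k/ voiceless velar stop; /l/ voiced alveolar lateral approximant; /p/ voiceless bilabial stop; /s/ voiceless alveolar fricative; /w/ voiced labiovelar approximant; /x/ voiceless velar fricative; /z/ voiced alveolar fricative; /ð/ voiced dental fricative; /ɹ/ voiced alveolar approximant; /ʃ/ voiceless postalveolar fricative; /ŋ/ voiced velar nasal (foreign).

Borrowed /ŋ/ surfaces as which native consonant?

g

/g/ is closest: manner differs (nasal→stop, +4), place distance 0 (velar→velar), same voicing; total 4. Next closest is /j/ at distance 5.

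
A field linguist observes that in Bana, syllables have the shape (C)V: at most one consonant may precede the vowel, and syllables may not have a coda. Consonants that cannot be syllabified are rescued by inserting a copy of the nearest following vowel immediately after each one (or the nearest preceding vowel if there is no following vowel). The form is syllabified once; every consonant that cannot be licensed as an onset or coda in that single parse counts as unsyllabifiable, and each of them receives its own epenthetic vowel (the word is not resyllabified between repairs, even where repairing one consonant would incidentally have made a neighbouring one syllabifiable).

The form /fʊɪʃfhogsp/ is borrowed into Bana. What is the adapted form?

The consonants /ʃ/, /f/, /g/, /s/, /p/ cannot be parsed into a legal (C)V syllable (no codas are permitted; onsets are limited to one consonant).
Each unlicensed consonant becomes the onset of a new syllable: /ʃ/ → /ʃo/, /f/ → /fo/, /g/ → /go/, /s/ → /so/, /p/ → /po/.

fʊɪʃofohogosopo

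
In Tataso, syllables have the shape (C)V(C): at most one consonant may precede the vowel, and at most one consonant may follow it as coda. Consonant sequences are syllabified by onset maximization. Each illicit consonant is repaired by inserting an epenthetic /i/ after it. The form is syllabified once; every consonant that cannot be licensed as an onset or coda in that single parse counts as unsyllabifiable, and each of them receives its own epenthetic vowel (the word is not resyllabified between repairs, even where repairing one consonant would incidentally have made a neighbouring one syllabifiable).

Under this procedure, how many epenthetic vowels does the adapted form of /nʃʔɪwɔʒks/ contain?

The unsyllabifiable consonants are /n/, /ʃ/, /k/, /s/; each receives one epenthetic vowel.

4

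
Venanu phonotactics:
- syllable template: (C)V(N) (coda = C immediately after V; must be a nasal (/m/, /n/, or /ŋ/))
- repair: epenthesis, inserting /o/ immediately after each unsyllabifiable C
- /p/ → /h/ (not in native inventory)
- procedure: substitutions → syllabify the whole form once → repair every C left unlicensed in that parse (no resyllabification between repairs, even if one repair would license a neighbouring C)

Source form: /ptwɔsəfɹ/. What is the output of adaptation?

Substitution: /p/ → /h/, giving /htwɔsəfɹ/.
Under (C)V(N), the unsyllabifiable consonants are /h/, /t/, /f/, /ɹ/ (only a nasal (/m/, /n/, or /ŋ/) is licensed in coda position; onsets are limited to one consonant).
Inserting the epenthetic vowel yields /h/ → /ho/, /t/ → /to/, /f/ → /fo/, /ɹ/ → /ɹo/.

hotowɔsəfoɹo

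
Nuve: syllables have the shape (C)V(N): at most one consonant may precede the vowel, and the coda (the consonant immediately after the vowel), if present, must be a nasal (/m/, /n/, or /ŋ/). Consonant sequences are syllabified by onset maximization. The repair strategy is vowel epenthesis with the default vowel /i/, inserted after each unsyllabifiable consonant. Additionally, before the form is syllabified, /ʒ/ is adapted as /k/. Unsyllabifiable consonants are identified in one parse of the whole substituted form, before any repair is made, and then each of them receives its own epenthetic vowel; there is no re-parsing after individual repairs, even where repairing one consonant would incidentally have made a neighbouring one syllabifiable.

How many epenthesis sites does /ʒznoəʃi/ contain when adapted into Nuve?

2

After substitution the input is /kznoəʃi/.
The unsyllabifiable consonants are /k/, /z/; each receives one epenthetic vowel.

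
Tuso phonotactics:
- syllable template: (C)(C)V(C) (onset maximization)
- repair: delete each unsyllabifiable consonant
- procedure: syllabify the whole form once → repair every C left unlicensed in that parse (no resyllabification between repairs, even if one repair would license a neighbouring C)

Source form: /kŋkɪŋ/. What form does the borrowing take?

The consonants /k/ cannot be parsed into a legal (C)(C)V(C) syllable (at most one coda consonant is licensed; onsets may contain at most 2 consonants).
Each unlicensed consonant is deleted: /k/.

ŋkɪŋ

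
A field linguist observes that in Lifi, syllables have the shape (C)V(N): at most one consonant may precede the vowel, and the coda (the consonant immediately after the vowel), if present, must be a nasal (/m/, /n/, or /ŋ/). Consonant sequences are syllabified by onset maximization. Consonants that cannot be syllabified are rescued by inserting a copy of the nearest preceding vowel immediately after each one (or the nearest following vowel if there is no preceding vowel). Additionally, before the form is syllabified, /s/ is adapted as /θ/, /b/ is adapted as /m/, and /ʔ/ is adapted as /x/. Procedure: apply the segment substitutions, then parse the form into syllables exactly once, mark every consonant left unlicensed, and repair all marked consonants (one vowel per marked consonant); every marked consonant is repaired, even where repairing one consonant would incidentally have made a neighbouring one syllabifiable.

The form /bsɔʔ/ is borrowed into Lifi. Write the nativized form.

Substitution: /b/ → /m/, /s/ → /θ/, /ʔ/ → /x/, giving /mθɔx/.
Syllabifying with onset maximization leaves /m/, /x/ stranded (only a nasal (/m/, /n/, or /ŋ/) is licensed in coda position; onsets are limited to one consonant).
Epenthesis after each stranded consonant: /m/ → /mɔ/, /x/ → /xɔ/.

mɔθɔxɔ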